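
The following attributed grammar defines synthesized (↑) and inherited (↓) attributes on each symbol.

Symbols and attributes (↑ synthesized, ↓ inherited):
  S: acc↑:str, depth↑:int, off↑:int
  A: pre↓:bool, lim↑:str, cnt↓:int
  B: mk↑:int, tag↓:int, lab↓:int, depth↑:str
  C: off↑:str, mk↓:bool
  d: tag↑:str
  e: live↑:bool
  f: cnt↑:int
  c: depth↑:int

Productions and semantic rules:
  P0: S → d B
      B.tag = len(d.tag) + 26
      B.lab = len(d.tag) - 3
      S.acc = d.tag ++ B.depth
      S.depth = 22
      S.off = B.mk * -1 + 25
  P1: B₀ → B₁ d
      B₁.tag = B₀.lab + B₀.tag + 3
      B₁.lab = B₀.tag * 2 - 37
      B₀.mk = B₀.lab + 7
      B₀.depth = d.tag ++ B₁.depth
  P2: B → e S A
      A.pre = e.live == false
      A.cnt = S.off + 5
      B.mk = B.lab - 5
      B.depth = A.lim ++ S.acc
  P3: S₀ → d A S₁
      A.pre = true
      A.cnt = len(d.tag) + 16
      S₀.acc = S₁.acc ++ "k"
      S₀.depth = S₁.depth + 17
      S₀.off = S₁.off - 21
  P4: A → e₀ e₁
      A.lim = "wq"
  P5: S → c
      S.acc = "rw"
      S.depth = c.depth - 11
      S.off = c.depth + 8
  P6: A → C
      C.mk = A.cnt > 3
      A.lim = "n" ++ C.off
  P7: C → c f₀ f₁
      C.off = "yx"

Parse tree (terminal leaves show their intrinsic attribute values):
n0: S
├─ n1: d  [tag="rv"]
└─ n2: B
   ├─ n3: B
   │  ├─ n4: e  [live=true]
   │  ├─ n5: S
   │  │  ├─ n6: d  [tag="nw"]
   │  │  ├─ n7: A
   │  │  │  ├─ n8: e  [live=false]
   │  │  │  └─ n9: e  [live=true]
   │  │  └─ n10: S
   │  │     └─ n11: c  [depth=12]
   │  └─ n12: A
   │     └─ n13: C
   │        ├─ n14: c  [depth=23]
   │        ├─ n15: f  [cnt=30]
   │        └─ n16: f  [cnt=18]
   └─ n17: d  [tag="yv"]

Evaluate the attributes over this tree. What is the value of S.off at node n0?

1. n1.tag = "rv"  [terminal]
2. n2.tag = 28  [len(d.tag) + 26]
3. n2.lab = -1  [len(d.tag) - 3]
4. n3.tag = 30  [B₀.lab + B₀.tag + 3]
5. n3.lab = 19  [B₀.tag * 2 - 37]
6. n4.live = true  [terminal]
7. n6.tag = "nw"  [terminal]
8. n7.pre = true  [true]
9. n7.cnt = 18  [len(d.tag) + 16]
10. n8.live = false  [terminal]
11. n9.live = true  [terminal]
12. n7.lim = "wq"  ["wq"]
13. n11.depth = 12  [terminal]
14. n10.acc = "rw"  ["rw"]
15. n10.depth = 1  [c.depth - 11]
16. n10.off = 20  [c.depth + 8]
17. n5.acc = "rwk"  [S₁.acc ++ "k"]
18. n5.depth = 18  [S₁.depth + 17]
19. n5.off = -1  [S₁.off - 21]
20. n12.pre = false  [e.live == false]
21. n12.cnt = 4  [S.off + 5]
22. n13.mk = true  [A.cnt > 3]
23. n14.depth = 23  [terminal]
24. n15.cnt = 30  [terminal]
25. n16.cnt = 18  [terminal]
26. n13.off = "yx"  ["yx"]
27. n12.lim = "nyx"  ["n" ++ C.off]
28. n3.mk = 14  [B.lab - 5]
29. n3.depth = "nyxrwk"  [A.lim ++ S.acc]
30. n17.tag = "yv"  [terminal]
31. n2.mk = 6  [B₀.lab + 7]
32. n2.depth = "yvnyxrwk"  [d.tag ++ B₁.depth]
33. n0.acc = "rvyvnyxrwk"  [d.tag ++ B.depth]
34. n0.depth = 22  [22]
35. n0.off = 19  [B.mk * -1 + 25]

19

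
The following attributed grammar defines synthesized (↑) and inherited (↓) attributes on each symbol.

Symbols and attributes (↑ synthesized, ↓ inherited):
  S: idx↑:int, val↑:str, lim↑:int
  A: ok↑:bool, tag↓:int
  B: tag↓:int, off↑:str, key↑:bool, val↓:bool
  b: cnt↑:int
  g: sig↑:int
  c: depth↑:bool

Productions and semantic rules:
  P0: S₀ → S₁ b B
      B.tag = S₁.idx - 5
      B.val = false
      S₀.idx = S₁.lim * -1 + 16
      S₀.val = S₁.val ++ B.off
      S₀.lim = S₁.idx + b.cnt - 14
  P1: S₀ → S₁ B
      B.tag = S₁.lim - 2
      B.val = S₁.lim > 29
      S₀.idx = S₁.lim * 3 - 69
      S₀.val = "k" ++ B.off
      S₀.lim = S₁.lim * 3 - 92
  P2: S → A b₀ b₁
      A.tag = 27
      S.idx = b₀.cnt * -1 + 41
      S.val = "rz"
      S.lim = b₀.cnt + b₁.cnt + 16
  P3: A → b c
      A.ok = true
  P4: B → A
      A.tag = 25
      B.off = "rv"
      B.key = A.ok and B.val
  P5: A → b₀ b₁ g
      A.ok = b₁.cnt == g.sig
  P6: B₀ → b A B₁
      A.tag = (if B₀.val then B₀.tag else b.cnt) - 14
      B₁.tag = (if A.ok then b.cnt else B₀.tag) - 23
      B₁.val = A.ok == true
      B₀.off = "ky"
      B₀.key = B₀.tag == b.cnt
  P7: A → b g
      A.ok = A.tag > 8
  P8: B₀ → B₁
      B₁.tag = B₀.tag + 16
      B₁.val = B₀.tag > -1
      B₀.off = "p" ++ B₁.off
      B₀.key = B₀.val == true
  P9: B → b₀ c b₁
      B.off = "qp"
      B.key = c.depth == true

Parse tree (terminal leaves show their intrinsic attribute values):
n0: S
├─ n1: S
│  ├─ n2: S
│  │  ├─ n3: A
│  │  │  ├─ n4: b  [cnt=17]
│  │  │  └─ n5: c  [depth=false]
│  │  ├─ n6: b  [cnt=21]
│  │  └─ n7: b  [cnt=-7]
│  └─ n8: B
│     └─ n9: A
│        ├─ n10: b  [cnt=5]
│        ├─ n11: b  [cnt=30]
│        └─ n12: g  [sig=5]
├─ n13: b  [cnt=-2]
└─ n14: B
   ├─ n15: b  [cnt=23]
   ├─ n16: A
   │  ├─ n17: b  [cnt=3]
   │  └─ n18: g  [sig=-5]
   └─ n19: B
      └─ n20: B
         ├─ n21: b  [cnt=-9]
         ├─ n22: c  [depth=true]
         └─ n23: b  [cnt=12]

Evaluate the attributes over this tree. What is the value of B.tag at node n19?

0

1. n3.tag = 27  [27]
2. n4.cnt = 17  [terminal]
3. n5.depth = false  [terminal]
4. n3.ok = true  [true]
5. n6.cnt = 21  [terminal]
6. n7.cnt = -7  [terminal]
7. n2.idx = 20  [b₀.cnt * -1 + 41]
8. n2.val = "rz"  ["rz"]
9. n2.lim = 30  [b₀.cnt + b₁.cnt + 16]
10. n8.tag = 28  [S₁.lim - 2]
11. n8.val = true  [S₁.lim > 29]
12. n9.tag = 25  [25]
13. n10.cnt = 5  [terminal]
14. n11.cnt = 30  [terminal]
15. n12.sig = 5  [terminal]
16. n9.ok = false  [b₁.cnt == g.sig]
17. n8.off = "rv"  ["rv"]
18. n8.key = false  [A.ok and B.val]
19. n1.idx = 21  [S₁.lim * 3 - 69]
20. n1.val = "krv"  ["k" ++ B.off]
21. n1.lim = -2  [S₁.lim * 3 - 92]
22. n13.cnt = -2  [terminal]
23. n14.tag = 16  [S₁.idx - 5]
24. n14.val = false  [false]
25. n15.cnt = 23  [terminal]
26. n16.tag = 9  [(if B₀.val then B₀.tag else b.cnt) - 14]
27. n17.cnt = 3  [terminal]
28. n18.sig = -5  [terminal]
29. n16.ok = true  [A.tag > 8]
30. n19.tag = 0  [(if A.ok then b.cnt else B₀.tag) - 23]
31. n19.val = true  [A.ok == true]
32. n20.tag = 16  [B₀.tag + 16]
33. n20.val = true  [B₀.tag > -1]
34. n21.cnt = -9  [terminal]
35. n22.depth = true  [terminal]
36. n23.cnt = 12  [terminal]
37. n20.off = "qp"  ["qp"]
38. n20.key = true  [c.depth == true]
39. n19.off = "pqp"  ["p" ++ B₁.off]
40. n19.key = true  [B₀.val == true]
41. n14.off = "ky"  ["ky"]
42. n14.key = false  [B₀.tag == b.cnt]
43. n0.idx = 18  [S₁.lim * -1 + 16]
44. n0.val = "krvky"  [S₁.val ++ B.off]
45. n0.lim = 5  [S₁.idx + b.cnt - 14]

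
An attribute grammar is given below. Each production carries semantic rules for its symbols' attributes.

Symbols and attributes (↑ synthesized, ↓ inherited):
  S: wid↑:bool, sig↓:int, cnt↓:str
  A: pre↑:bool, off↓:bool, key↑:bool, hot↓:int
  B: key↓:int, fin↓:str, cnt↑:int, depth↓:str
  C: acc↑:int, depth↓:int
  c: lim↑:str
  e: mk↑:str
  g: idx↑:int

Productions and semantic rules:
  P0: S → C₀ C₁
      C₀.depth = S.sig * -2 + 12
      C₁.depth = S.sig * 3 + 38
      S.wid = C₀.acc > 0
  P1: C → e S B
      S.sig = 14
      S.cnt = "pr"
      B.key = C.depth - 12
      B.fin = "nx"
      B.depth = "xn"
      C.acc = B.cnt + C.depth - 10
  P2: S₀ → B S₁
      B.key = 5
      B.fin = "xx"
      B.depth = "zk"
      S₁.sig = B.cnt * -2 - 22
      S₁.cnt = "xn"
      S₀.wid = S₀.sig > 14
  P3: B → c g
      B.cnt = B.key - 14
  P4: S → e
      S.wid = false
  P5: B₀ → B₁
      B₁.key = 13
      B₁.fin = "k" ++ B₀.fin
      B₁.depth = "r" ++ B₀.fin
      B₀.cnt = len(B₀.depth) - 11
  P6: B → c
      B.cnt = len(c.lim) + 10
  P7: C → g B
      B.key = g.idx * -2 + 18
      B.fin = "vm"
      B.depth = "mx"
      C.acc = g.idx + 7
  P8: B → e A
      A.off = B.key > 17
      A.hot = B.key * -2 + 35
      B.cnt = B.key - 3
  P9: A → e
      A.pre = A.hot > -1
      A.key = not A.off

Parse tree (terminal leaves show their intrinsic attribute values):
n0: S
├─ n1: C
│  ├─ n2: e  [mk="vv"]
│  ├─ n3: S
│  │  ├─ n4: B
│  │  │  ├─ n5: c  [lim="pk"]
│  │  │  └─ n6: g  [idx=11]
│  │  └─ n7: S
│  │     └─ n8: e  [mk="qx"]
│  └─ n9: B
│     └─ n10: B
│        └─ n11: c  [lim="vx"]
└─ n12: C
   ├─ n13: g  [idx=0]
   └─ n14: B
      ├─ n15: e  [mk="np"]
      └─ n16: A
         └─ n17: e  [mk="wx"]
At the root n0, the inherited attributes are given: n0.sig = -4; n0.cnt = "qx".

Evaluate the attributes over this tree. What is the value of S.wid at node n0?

true

1. n0.sig = -4  [given at root]
2. n0.cnt = "qx"  [given at root]
3. n1.depth = 20  [S.sig * -2 + 12]
4. n2.mk = "vv"  [terminal]
5. n3.sig = 14  [14]
6. n3.cnt = "pr"  ["pr"]
7. n4.key = 5  [5]
8. n4.fin = "xx"  ["xx"]
9. n4.depth = "zk"  ["zk"]
10. n5.lim = "pk"  [terminal]
11. n6.idx = 11  [terminal]
12. n4.cnt = -9  [B.key - 14]
13. n7.sig = -4  [B.cnt * -2 - 22]
14. n7.cnt = "xn"  ["xn"]
15. n8.mk = "qx"  [terminal]
16. n7.wid = false  [false]
17. n3.wid = false  [S₀.sig > 14]
18. n9.key = 8  [C.depth - 12]
19. n9.fin = "nx"  ["nx"]
20. n9.depth = "xn"  ["xn"]
21. n10.key = 13  [13]
22. n10.fin = "knx"  ["k" ++ B₀.fin]
23. n10.depth = "rnx"  ["r" ++ B₀.fin]
24. n11.lim = "vx"  [terminal]
25. n10.cnt = 12  [len(c.lim) + 10]
26. n9.cnt = -9  [len(B₀.depth) - 11]
27. n1.acc = 1  [B.cnt + C.depth - 10]
28. n12.depth = 26  [S.sig * 3 + 38]
29. n13.idx = 0  [terminal]
30. n14.key = 18  [g.idx * -2 + 18]
31. n14.fin = "vm"  ["vm"]
32. n14.depth = "mx"  ["mx"]
33. n15.mk = "np"  [terminal]
34. n16.off = true  [B.key > 17]
35. n16.hot = -1  [B.key * -2 + 35]
36. n17.mk = "wx"  [terminal]
37. n16.pre = false  [A.hot > -1]
38. n16.key = false  [not A.off]
39. n14.cnt = 15  [B.key - 3]
40. n12.acc = 7  [g.idx + 7]
41. n0.wid = true  [C₀.acc > 0]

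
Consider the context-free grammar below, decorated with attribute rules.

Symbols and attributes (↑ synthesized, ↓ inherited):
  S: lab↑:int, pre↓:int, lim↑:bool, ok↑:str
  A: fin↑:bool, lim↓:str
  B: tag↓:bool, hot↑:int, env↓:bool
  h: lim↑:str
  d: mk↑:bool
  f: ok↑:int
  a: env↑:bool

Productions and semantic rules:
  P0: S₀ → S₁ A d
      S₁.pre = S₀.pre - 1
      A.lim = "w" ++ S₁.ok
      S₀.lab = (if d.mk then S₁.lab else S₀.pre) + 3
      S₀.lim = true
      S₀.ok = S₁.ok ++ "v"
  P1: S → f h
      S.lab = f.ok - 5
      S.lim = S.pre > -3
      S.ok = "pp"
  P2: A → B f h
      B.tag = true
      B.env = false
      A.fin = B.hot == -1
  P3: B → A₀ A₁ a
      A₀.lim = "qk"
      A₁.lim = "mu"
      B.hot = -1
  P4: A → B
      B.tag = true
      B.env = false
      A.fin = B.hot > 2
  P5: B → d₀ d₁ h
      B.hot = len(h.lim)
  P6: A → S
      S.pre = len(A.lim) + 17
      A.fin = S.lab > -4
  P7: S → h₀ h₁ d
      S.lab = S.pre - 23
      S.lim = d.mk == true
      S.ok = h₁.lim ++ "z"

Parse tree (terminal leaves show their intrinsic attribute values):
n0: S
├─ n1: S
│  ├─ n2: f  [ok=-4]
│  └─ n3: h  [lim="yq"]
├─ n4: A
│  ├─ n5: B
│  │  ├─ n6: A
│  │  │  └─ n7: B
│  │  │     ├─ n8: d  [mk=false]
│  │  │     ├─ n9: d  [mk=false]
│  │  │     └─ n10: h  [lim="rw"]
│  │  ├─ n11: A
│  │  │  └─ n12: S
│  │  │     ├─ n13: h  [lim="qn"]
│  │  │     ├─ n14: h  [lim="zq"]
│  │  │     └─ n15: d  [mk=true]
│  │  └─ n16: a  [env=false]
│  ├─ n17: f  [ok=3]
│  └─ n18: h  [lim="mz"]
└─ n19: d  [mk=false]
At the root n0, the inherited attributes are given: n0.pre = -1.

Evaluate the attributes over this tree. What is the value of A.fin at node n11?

false

1. n0.pre = -1  [given at root]
2. n1.pre = -2  [S₀.pre - 1]
3. n2.ok = -4  [terminal]
4. n3.lim = "yq"  [terminal]
5. n1.lab = -9  [f.ok - 5]
6. n1.lim = true  [S.pre > -3]
7. n1.ok = "pp"  ["pp"]
8. n4.lim = "wpp"  ["w" ++ S₁.ok]
9. n5.tag = true  [true]
10. n5.env = false  [false]
11. n6.lim = "qk"  ["qk"]
12. n7.tag = true  [true]
13. n7.env = false  [false]
14. n8.mk = false  [terminal]
15. n9.mk = false  [terminal]
16. n10.lim = "rw"  [terminal]
17. n7.hot = 2  [len(h.lim)]
18. n6.fin = false  [B.hot > 2]
19. n11.lim = "mu"  ["mu"]
20. n12.pre = 19  [len(A.lim) + 17]
21. n13.lim = "qn"  [terminal]
22. n14.lim = "zq"  [terminal]
23. n15.mk = true  [terminal]
24. n12.lab = -4  [S.pre - 23]
25. n12.lim = true  [d.mk == true]
26. n12.ok = "zqz"  [h₁.lim ++ "z"]
27. n11.fin = false  [S.lab > -4]
28. n16.env = false  [terminal]
29. n5.hot = -1  [-1]
30. n17.ok = 3  [terminal]
31. n18.lim = "mz"  [terminal]
32. n4.fin = true  [B.hot == -1]
33. n19.mk = false  [terminal]
34. n0.lab = 2  [(if d.mk then S₁.lab else S₀.pre) + 3]
35. n0.lim = true  [true]
36. n0.ok = "ppv"  [S₁.ok ++ "v"]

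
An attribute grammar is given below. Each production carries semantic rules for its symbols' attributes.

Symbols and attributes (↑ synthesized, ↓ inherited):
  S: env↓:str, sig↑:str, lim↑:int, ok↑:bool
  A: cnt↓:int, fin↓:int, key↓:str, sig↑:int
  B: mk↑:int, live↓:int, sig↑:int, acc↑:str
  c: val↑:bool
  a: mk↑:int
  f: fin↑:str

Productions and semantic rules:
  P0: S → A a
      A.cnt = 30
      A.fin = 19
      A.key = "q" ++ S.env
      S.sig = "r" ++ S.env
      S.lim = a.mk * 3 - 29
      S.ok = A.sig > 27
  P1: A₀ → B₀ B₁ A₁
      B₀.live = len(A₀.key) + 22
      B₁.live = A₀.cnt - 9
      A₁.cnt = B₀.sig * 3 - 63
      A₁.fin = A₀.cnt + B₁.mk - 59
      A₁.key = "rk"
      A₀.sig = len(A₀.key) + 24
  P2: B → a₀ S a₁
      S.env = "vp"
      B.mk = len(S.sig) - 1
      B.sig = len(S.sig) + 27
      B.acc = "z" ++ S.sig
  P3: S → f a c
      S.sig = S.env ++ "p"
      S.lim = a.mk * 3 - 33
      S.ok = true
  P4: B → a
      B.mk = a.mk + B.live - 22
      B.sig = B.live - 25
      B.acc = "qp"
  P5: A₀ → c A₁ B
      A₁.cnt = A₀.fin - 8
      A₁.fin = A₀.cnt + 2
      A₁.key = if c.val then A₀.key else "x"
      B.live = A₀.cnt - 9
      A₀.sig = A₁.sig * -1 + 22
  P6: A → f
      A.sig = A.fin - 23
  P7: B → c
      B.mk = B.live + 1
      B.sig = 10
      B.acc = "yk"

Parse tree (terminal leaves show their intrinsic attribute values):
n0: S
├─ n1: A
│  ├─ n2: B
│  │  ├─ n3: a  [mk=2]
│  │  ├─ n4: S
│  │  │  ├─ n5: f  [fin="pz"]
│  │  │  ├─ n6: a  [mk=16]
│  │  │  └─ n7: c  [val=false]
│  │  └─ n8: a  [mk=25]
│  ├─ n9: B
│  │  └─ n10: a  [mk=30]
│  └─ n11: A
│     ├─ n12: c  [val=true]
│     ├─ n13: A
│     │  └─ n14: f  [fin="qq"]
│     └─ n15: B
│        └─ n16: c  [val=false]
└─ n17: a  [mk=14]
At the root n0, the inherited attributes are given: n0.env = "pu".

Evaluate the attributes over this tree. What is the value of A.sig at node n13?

6

1. n0.env = "pu"  [given at root]
2. n1.cnt = 30  [30]
3. n1.fin = 19  [19]
4. n1.key = "qpu"  ["q" ++ S.env]
5. n2.live = 25  [len(A₀.key) + 22]
6. n3.mk = 2  [terminal]
7. n4.env = "vp"  ["vp"]
8. n5.fin = "pz"  [terminal]
9. n6.mk = 16  [terminal]
10. n7.val = false  [terminal]
11. n4.sig = "vpp"  [S.env ++ "p"]
12. n4.lim = 15  [a.mk * 3 - 33]
13. n4.ok = true  [true]
14. n8.mk = 25  [terminal]
15. n2.mk = 2  [len(S.sig) - 1]
16. n2.sig = 30  [len(S.sig) + 27]
17. n2.acc = "zvpp"  ["z" ++ S.sig]
18. n9.live = 21  [A₀.cnt - 9]
19. n10.mk = 30  [terminal]
20. n9.mk = 29  [a.mk + B.live - 22]
21. n9.sig = -4  [B.live - 25]
22. n9.acc = "qp"  ["qp"]
23. n11.cnt = 27  [B₀.sig * 3 - 63]
24. n11.fin = 0  [A₀.cnt + B₁.mk - 59]
25. n11.key = "rk"  ["rk"]
26. n12.val = true  [terminal]
27. n13.cnt = -8  [A₀.fin - 8]
28. n13.fin = 29  [A₀.cnt + 2]
29. n13.key = "rk"  [if c.val then A₀.key else "x"]
30. n14.fin = "qq"  [terminal]
31. n13.sig = 6  [A.fin - 23]
32. n15.live = 18  [A₀.cnt - 9]
33. n16.val = false  [terminal]
34. n15.mk = 19  [B.live + 1]
35. n15.sig = 10  [10]
36. n15.acc = "yk"  ["yk"]
37. n11.sig = 16  [A₁.sig * -1 + 22]
38. n1.sig = 27  [len(A₀.key) + 24]
39. n17.mk = 14  [terminal]
40. n0.sig = "rpu"  ["r" ++ S.env]
41. n0.lim = 13  [a.mk * 3 - 29]
42. n0.ok = false  [A.sig > 27]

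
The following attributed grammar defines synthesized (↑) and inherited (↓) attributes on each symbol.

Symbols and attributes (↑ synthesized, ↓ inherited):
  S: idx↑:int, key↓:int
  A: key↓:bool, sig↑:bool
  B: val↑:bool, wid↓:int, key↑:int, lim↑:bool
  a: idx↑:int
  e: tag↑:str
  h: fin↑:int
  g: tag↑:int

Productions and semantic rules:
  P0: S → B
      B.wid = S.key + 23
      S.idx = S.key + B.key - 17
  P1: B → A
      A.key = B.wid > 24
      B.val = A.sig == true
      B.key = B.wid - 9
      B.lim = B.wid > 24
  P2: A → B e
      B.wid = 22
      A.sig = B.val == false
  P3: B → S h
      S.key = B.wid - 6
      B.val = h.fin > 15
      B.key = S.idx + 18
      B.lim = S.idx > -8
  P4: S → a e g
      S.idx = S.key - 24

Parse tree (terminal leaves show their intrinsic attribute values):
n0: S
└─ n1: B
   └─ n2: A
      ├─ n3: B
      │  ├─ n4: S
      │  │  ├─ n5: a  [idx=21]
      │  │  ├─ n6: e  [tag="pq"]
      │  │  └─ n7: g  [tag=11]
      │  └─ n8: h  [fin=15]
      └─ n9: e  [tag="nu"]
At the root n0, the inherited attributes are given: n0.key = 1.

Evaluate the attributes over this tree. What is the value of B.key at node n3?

10

1. n0.key = 1  [given at root]
2. n1.wid = 24  [S.key + 23]
3. n2.key = false  [B.wid > 24]
4. n3.wid = 22  [22]
5. n4.key = 16  [B.wid - 6]
6. n5.idx = 21  [terminal]
7. n6.tag = "pq"  [terminal]
8. n7.tag = 11  [terminal]
9. n4.idx = -8  [S.key - 24]
10. n8.fin = 15  [terminal]
11. n3.val = false  [h.fin > 15]
12. n3.key = 10  [S.idx + 18]
13. n3.lim = false  [S.idx > -8]
14. n9.tag = "nu"  [terminal]
15. n2.sig = true  [B.val == false]
16. n1.val = true  [A.sig == true]
17. n1.key = 15  [B.wid - 9]
18. n1.lim = false  [B.wid > 24]
19. n0.idx = -1  [S.key + B.key - 17]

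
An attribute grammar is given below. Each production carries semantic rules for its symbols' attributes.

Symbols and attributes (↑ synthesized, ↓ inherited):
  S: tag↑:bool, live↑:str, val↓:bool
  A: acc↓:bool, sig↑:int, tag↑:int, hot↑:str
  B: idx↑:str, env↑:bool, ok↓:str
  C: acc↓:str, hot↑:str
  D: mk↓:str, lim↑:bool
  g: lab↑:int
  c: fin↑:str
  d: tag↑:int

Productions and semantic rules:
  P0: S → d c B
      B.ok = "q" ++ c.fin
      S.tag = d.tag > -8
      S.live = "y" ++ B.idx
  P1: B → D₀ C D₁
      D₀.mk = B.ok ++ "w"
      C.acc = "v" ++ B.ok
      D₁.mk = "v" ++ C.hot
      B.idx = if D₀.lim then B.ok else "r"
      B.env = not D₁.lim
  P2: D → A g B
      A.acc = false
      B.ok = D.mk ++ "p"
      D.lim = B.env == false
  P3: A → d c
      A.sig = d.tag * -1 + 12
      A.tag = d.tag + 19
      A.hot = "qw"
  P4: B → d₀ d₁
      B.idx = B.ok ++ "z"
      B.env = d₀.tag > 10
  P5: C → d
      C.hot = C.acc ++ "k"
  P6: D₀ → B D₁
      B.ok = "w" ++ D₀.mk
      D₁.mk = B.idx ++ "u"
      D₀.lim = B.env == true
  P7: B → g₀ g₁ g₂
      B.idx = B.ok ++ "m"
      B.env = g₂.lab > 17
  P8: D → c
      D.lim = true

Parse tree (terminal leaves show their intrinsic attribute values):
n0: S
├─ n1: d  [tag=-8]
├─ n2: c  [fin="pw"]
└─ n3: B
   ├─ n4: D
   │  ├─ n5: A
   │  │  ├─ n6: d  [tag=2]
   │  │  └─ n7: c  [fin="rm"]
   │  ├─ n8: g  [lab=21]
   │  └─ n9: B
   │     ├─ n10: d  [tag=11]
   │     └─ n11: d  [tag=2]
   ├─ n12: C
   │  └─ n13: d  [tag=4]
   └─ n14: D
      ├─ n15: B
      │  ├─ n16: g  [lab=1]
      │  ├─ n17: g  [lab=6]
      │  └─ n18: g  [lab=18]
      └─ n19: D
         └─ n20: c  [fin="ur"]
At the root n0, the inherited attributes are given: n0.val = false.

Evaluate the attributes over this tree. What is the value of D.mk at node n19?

"wvvqpwkmu"

1. n0.val = false  [given at root]
2. n1.tag = -8  [terminal]
3. n2.fin = "pw"  [terminal]
4. n3.ok = "qpw"  ["q" ++ c.fin]
5. n4.mk = "qpww"  [B.ok ++ "w"]
6. n5.acc = false  [false]
7. n6.tag = 2  [terminal]
8. n7.fin = "rm"  [terminal]
9. n5.sig = 10  [d.tag * -1 + 12]
10. n5.tag = 21  [d.tag + 19]
11. n5.hot = "qw"  ["qw"]
12. n8.lab = 21  [terminal]
13. n9.ok = "qpwwp"  [D.mk ++ "p"]
14. n10.tag = 11  [terminal]
15. n11.tag = 2  [terminal]
16. n9.idx = "qpwwpz"  [B.ok ++ "z"]
17. n9.env = true  [d₀.tag > 10]
18. n4.lim = false  [B.env == false]
19. n12.acc = "vqpw"  ["v" ++ B.ok]
20. n13.tag = 4  [terminal]
21. n12.hot = "vqpwk"  [C.acc ++ "k"]
22. n14.mk = "vvqpwk"  ["v" ++ C.hot]
23. n15.ok = "wvvqpwk"  ["w" ++ D₀.mk]
24. n16.lab = 1  [terminal]
25. n17.lab = 6  [terminal]
26. n18.lab = 18  [terminal]
27. n15.idx = "wvvqpwkm"  [B.ok ++ "m"]
28. n15.env = true  [g₂.lab > 17]
29. n19.mk = "wvvqpwkmu"  [B.idx ++ "u"]
30. n20.fin = "ur"  [terminal]
31. n19.lim = true  [true]
32. n14.lim = true  [B.env == true]
33. n3.idx = "r"  [if D₀.lim then B.ok else "r"]
34. n3.env = false  [not D₁.lim]
35. n0.tag = false  [d.tag > -8]
36. n0.live = "yr"  ["y" ++ B.idx]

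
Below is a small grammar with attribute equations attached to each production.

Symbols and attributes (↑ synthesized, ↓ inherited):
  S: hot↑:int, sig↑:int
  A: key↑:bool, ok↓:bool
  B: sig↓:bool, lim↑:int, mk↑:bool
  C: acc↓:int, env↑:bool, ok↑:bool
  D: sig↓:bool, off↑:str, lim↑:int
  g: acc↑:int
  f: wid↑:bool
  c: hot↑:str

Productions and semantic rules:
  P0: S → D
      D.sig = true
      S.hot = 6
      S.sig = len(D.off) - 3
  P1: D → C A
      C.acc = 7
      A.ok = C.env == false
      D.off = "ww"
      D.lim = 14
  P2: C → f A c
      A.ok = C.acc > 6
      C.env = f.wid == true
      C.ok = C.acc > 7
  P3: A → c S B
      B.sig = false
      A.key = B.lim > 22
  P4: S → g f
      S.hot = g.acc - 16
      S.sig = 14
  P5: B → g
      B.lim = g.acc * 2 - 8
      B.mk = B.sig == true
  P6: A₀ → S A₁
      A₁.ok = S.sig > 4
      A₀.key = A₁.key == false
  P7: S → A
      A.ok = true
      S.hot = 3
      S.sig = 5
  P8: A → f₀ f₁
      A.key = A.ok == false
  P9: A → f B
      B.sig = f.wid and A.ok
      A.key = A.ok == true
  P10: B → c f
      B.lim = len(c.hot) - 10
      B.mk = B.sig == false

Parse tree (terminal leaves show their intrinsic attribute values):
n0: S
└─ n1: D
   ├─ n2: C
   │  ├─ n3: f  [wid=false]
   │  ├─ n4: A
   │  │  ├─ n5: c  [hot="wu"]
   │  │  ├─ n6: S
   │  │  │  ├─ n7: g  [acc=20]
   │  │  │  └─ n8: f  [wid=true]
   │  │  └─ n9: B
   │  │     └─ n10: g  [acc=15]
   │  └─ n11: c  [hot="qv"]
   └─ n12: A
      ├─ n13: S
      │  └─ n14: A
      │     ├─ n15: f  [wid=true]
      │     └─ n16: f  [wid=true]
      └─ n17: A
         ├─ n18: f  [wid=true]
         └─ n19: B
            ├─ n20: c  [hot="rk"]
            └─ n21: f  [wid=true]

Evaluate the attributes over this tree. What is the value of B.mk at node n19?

1. n1.sig = true  [true]
2. n2.acc = 7  [7]
3. n3.wid = false  [terminal]
4. n4.ok = true  [C.acc > 6]
5. n5.hot = "wu"  [terminal]
6. n7.acc = 20  [terminal]
7. n8.wid = true  [terminal]
8. n6.hot = 4  [g.acc - 16]
9. n6.sig = 14  [14]
10. n9.sig = false  [false]
11. n10.acc = 15  [terminal]
12. n9.lim = 22  [g.acc * 2 - 8]
13. n9.mk = false  [B.sig == true]
14. n4.key = false  [B.lim > 22]
15. n11.hot = "qv"  [terminal]
16. n2.env = false  [f.wid == true]
17. n2.ok = false  [C.acc > 7]
18. n12.ok = true  [C.env == false]
19. n14.ok = true  [true]
20. n15.wid = true  [terminal]
21. n16.wid = true  [terminal]
22. n14.key = false  [A.ok == false]
23. n13.hot = 3  [3]
24. n13.sig = 5  [5]
25. n17.ok = true  [S.sig > 4]
26. n18.wid = true  [terminal]
27. n19.sig = true  [f.wid and A.ok]
28. n20.hot = "rk"  [terminal]
29. n21.wid = true  [terminal]
30. n19.lim = -8  [len(c.hot) - 10]
31. n19.mk = false  [B.sig == false]
32. n17.key = true  [A.ok == true]
33. n12.key = false  [A₁.key == false]
34. n1.off = "ww"  ["ww"]
35. n1.lim = 14  [14]
36. n0.hot = 6  [6]
37. n0.sig = -1  [len(D.off) - 3]

false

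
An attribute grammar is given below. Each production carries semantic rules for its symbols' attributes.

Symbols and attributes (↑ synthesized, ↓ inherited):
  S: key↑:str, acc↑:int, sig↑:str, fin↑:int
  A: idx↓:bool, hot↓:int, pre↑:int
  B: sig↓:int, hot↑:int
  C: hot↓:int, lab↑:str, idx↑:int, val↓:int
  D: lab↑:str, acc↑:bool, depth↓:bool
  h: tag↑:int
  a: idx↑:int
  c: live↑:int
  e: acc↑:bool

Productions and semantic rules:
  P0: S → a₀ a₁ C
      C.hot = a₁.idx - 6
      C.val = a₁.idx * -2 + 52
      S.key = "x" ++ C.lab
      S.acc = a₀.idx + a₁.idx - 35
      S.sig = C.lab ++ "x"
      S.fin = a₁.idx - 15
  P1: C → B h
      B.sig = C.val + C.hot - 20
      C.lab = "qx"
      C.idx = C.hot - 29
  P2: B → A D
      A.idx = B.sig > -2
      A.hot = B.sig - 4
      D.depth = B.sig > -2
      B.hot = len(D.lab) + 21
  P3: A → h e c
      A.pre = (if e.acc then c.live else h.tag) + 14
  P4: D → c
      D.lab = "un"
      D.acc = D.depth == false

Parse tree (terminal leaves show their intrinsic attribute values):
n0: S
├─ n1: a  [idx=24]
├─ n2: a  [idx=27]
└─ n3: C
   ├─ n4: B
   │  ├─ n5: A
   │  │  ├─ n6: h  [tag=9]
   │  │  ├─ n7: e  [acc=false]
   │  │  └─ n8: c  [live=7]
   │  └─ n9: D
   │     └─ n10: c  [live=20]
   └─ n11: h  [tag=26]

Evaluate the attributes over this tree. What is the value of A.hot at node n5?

-5

1. n1.idx = 24  [terminal]
2. n2.idx = 27  [terminal]
3. n3.hot = 21  [a₁.idx - 6]
4. n3.val = -2  [a₁.idx * -2 + 52]
5. n4.sig = -1  [C.val + C.hot - 20]
6. n5.idx = true  [B.sig > -2]
7. n5.hot = -5  [B.sig - 4]
8. n6.tag = 9  [terminal]
9. n7.acc = false  [terminal]
10. n8.live = 7  [terminal]
11. n5.pre = 23  [(if e.acc then c.live else h.tag) + 14]
12. n9.depth = true  [B.sig > -2]
13. n10.live = 20  [terminal]
14. n9.lab = "un"  ["un"]
15. n9.acc = false  [D.depth == false]
16. n4.hot = 23  [len(D.lab) + 21]
17. n11.tag = 26  [terminal]
18. n3.lab = "qx"  ["qx"]
19. n3.idx = -8  [C.hot - 29]
20. n0.key = "xqx"  ["x" ++ C.lab]
21. n0.acc = 16  [a₀.idx + a₁.idx - 35]
22. n0.sig = "qxx"  [C.lab ++ "x"]
23. n0.fin = 12  [a₁.idx - 15]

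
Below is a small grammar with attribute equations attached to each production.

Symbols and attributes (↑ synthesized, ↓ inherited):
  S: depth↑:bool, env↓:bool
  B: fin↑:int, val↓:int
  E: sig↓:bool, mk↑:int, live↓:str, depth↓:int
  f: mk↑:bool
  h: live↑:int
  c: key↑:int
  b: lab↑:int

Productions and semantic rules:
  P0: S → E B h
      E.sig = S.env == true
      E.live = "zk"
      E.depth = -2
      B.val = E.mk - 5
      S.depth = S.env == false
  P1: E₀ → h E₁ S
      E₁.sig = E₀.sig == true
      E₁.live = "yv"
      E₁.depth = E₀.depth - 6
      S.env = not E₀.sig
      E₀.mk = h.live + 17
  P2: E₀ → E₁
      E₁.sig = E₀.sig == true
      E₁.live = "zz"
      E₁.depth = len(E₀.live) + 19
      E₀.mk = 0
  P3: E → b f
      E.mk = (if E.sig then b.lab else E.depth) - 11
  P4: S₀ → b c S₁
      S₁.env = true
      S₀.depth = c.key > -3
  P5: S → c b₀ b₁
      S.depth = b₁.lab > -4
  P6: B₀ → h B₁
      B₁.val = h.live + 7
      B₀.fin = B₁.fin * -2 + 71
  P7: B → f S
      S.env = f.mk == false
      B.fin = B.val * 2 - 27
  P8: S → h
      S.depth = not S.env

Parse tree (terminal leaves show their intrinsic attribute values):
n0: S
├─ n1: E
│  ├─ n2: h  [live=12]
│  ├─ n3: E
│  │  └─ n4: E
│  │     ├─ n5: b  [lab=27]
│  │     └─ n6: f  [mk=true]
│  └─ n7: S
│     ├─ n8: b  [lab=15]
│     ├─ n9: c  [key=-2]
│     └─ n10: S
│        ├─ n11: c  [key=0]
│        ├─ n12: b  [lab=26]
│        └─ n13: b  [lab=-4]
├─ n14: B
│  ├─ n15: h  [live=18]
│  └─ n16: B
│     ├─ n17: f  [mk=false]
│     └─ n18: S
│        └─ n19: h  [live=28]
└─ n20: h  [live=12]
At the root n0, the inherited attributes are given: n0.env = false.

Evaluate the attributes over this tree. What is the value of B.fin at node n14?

25

1. n0.env = false  [given at root]
2. n1.sig = false  [S.env == true]
3. n1.live = "zk"  ["zk"]
4. n1.depth = -2  [-2]
5. n2.live = 12  [terminal]
6. n3.sig = false  [E₀.sig == true]
7. n3.live = "yv"  ["yv"]
8. n3.depth = -8  [E₀.depth - 6]
9. n4.sig = false  [E₀.sig == true]
10. n4.live = "zz"  ["zz"]
11. n4.depth = 21  [len(E₀.live) + 19]
12. n5.lab = 27  [terminal]
13. n6.mk = true  [terminal]
14. n4.mk = 10  [(if E.sig then b.lab else E.depth) - 11]
15. n3.mk = 0  [0]
16. n7.env = true  [not E₀.sig]
17. n8.lab = 15  [terminal]
18. n9.key = -2  [terminal]
19. n10.env = true  [true]
20. n11.key = 0  [terminal]
21. n12.lab = 26  [terminal]
22. n13.lab = -4  [terminal]
23. n10.depth = false  [b₁.lab > -4]
24. n7.depth = true  [c.key > -3]
25. n1.mk = 29  [h.live + 17]
26. n14.val = 24  [E.mk - 5]
27. n15.live = 18  [terminal]
28. n16.val = 25  [h.live + 7]
29. n17.mk = false  [terminal]
30. n18.env = true  [f.mk == false]
31. n19.live = 28  [terminal]
32. n18.depth = false  [not S.env]
33. n16.fin = 23  [B.val * 2 - 27]
34. n14.fin = 25  [B₁.fin * -2 + 71]
35. n20.live = 12  [terminal]
36. n0.depth = true  [S.env == false]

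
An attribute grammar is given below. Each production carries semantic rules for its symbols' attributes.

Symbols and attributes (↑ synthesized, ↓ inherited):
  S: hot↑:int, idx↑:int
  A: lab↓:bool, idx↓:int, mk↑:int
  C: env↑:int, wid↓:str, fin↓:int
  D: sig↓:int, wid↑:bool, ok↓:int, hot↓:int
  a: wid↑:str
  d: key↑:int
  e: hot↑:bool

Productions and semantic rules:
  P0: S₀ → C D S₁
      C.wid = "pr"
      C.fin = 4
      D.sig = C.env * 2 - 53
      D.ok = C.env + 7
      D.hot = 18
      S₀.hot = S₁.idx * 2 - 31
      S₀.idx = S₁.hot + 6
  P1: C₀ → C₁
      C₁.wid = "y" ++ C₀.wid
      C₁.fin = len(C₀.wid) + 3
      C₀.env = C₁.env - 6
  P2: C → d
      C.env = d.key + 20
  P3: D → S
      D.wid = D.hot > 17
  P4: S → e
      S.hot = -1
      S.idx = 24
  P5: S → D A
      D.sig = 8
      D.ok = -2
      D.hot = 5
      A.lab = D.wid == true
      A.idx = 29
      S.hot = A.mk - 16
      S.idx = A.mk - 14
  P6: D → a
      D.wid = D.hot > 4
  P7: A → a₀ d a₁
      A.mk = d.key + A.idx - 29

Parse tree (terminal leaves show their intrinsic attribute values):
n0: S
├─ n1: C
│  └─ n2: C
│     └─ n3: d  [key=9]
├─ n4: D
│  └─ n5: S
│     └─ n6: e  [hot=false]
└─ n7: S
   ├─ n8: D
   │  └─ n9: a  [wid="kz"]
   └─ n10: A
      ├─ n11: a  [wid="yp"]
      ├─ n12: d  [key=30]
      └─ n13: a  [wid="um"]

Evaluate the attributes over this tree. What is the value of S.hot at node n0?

1. n1.wid = "pr"  ["pr"]
2. n1.fin = 4  [4]
3. n2.wid = "ypr"  ["y" ++ C₀.wid]
4. n2.fin = 5  [len(C₀.wid) + 3]
5. n3.key = 9  [terminal]
6. n2.env = 29  [d.key + 20]
7. n1.env = 23  [C₁.env - 6]
8. n4.sig = -7  [C.env * 2 - 53]
9. n4.ok = 30  [C.env + 7]
10. n4.hot = 18  [18]
11. n6.hot = false  [terminal]
12. n5.hot = -1  [-1]
13. n5.idx = 24  [24]
14. n4.wid = true  [D.hot > 17]
15. n8.sig = 8  [8]
16. n8.ok = -2  [-2]
17. n8.hot = 5  [5]
18. n9.wid = "kz"  [terminal]
19. n8.wid = true  [D.hot > 4]
20. n10.lab = true  [D.wid == true]
21. n10.idx = 29  [29]
22. n11.wid = "yp"  [terminal]
23. n12.key = 30  [terminal]
24. n13.wid = "um"  [terminal]
25. n10.mk = 30  [d.key + A.idx - 29]
26. n7.hot = 14  [A.mk - 16]
27. n7.idx = 16  [A.mk - 14]
28. n0.hot = 1  [S₁.idx * 2 - 31]
29. n0.idx = 20  [S₁.hot + 6]

1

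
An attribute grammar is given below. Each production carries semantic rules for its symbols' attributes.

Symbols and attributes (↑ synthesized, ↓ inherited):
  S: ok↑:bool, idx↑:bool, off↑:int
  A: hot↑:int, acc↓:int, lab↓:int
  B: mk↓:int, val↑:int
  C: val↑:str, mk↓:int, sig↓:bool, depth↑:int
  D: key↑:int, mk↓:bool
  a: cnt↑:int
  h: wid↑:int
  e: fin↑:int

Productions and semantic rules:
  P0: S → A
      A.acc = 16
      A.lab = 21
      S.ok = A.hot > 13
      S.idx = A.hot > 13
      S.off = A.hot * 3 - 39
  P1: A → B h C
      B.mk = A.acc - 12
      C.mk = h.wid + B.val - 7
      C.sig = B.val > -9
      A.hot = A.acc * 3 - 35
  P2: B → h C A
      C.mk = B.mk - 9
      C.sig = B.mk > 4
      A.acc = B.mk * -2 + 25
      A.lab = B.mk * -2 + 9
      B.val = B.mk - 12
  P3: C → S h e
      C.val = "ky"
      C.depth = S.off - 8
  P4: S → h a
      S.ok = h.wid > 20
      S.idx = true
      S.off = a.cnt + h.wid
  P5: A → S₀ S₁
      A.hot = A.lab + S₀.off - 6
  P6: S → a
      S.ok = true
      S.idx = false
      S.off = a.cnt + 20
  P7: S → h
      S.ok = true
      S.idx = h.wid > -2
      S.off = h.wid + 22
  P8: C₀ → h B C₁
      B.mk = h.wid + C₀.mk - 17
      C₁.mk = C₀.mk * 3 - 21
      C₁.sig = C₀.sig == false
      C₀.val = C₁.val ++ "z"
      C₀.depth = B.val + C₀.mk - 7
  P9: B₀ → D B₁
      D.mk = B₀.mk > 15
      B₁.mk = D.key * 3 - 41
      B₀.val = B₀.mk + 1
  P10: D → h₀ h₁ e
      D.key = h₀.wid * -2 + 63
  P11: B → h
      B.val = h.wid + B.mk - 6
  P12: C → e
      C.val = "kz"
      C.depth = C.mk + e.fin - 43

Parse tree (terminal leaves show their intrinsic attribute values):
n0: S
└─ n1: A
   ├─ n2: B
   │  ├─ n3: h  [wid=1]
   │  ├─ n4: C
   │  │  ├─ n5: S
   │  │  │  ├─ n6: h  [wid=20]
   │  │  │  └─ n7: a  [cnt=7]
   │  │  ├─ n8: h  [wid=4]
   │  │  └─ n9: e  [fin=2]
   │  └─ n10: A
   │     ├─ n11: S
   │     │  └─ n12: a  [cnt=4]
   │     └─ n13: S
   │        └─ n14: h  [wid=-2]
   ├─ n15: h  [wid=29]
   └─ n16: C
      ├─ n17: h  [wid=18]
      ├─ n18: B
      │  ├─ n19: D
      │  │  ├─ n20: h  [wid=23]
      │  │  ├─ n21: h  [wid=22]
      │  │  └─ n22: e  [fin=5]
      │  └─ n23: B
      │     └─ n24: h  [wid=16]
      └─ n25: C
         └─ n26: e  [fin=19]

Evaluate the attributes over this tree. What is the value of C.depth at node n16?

23

1. n1.acc = 16  [16]
2. n1.lab = 21  [21]
3. n2.mk = 4  [A.acc - 12]
4. n3.wid = 1  [terminal]
5. n4.mk = -5  [B.mk - 9]
6. n4.sig = false  [B.mk > 4]
7. n6.wid = 20  [terminal]
8. n7.cnt = 7  [terminal]
9. n5.ok = false  [h.wid > 20]
10. n5.idx = true  [true]
11. n5.off = 27  [a.cnt + h.wid]
12. n8.wid = 4  [terminal]
13. n9.fin = 2  [terminal]
14. n4.val = "ky"  ["ky"]
15. n4.depth = 19  [S.off - 8]
16. n10.acc = 17  [B.mk * -2 + 25]
17. n10.lab = 1  [B.mk * -2 + 9]
18. n12.cnt = 4  [terminal]
19. n11.ok = true  [true]
20. n11.idx = false  [false]
21. n11.off = 24  [a.cnt + 20]
22. n14.wid = -2  [terminal]
23. n13.ok = true  [true]
24. n13.idx = false  [h.wid > -2]
25. n13.off = 20  [h.wid + 22]
26. n10.hot = 19  [A.lab + S₀.off - 6]
27. n2.val = -8  [B.mk - 12]
28. n15.wid = 29  [terminal]
29. n16.mk = 14  [h.wid + B.val - 7]
30. n16.sig = true  [B.val > -9]
31. n17.wid = 18  [terminal]
32. n18.mk = 15  [h.wid + C₀.mk - 17]
33. n19.mk = false  [B₀.mk > 15]
34. n20.wid = 23  [terminal]
35. n21.wid = 22  [terminal]
36. n22.fin = 5  [terminal]
37. n19.key = 17  [h₀.wid * -2 + 63]
38. n23.mk = 10  [D.key * 3 - 41]
39. n24.wid = 16  [terminal]
40. n23.val = 20  [h.wid + B.mk - 6]
41. n18.val = 16  [B₀.mk + 1]
42. n25.mk = 21  [C₀.mk * 3 - 21]
43. n25.sig = false  [C₀.sig == false]
44. n26.fin = 19  [terminal]
45. n25.val = "kz"  ["kz"]
46. n25.depth = -3  [C.mk + e.fin - 43]
47. n16.val = "kzz"  [C₁.val ++ "z"]
48. n16.depth = 23  [B.val + C₀.mk - 7]
49. n1.hot = 13  [A.acc * 3 - 35]
50. n0.ok = false  [A.hot > 13]
51. n0.idx = false  [A.hot > 13]
52. n0.off = 0  [A.hot * 3 - 39]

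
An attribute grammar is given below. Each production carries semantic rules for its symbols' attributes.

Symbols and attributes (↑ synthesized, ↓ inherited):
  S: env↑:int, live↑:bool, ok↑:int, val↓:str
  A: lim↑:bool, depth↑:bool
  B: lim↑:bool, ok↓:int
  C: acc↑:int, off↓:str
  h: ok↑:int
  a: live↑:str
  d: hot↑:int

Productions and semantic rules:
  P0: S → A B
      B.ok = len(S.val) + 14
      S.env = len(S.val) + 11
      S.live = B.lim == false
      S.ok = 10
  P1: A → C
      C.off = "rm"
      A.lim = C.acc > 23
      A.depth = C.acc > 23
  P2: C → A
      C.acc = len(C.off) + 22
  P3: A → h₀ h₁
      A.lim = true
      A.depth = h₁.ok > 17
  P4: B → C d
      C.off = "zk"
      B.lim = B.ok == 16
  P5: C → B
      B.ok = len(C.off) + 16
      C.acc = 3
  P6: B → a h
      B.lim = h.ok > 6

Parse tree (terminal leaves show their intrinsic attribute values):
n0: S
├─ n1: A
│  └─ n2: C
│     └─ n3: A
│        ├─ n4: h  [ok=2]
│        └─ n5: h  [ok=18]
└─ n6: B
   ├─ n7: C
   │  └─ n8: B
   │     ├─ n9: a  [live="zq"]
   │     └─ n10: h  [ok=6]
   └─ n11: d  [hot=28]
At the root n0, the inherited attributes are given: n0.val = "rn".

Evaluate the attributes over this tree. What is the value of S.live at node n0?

1. n0.val = "rn"  [given at root]
2. n2.off = "rm"  ["rm"]
3. n4.ok = 2  [terminal]
4. n5.ok = 18  [terminal]
5. n3.lim = true  [true]
6. n3.depth = true  [h₁.ok > 17]
7. n2.acc = 24  [len(C.off) + 22]
8. n1.lim = true  [C.acc > 23]
9. n1.depth = true  [C.acc > 23]
10. n6.ok = 16  [len(S.val) + 14]
11. n7.off = "zk"  ["zk"]
12. n8.ok = 18  [len(C.off) + 16]
13. n9.live = "zq"  [terminal]
14. n10.ok = 6  [terminal]
15. n8.lim = false  [h.ok > 6]
16. n7.acc = 3  [3]
17. n11.hot = 28  [terminal]
18. n6.lim = true  [B.ok == 16]
19. n0.env = 13  [len(S.val) + 11]
20. n0.live = false  [B.lim == false]
21. n0.ok = 10  [10]

false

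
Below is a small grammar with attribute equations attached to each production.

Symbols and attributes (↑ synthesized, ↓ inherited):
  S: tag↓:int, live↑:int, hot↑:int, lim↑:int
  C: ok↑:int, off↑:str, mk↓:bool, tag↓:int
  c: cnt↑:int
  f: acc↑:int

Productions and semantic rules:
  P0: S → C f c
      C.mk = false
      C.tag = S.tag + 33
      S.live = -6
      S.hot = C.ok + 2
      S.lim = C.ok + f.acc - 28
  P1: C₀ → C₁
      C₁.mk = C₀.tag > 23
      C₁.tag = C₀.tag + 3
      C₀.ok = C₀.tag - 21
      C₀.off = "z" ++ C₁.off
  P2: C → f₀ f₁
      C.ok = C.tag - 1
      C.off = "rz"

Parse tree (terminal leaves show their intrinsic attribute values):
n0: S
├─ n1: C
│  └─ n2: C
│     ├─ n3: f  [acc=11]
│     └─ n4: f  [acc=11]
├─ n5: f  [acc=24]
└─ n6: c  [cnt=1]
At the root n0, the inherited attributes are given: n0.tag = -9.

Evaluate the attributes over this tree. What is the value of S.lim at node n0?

-1

1. n0.tag = -9  [given at root]
2. n1.mk = false  [false]
3. n1.tag = 24  [S.tag + 33]
4. n2.mk = true  [C₀.tag > 23]
5. n2.tag = 27  [C₀.tag + 3]
6. n3.acc = 11  [terminal]
7. n4.acc = 11  [terminal]
8. n2.ok = 26  [C.tag - 1]
9. n2.off = "rz"  ["rz"]
10. n1.ok = 3  [C₀.tag - 21]
11. n1.off = "zrz"  ["z" ++ C₁.off]
12. n5.acc = 24  [terminal]
13. n6.cnt = 1  [terminal]
14. n0.live = -6  [-6]
15. n0.hot = 5  [C.ok + 2]
16. n0.lim = -1  [C.ok + f.acc - 28]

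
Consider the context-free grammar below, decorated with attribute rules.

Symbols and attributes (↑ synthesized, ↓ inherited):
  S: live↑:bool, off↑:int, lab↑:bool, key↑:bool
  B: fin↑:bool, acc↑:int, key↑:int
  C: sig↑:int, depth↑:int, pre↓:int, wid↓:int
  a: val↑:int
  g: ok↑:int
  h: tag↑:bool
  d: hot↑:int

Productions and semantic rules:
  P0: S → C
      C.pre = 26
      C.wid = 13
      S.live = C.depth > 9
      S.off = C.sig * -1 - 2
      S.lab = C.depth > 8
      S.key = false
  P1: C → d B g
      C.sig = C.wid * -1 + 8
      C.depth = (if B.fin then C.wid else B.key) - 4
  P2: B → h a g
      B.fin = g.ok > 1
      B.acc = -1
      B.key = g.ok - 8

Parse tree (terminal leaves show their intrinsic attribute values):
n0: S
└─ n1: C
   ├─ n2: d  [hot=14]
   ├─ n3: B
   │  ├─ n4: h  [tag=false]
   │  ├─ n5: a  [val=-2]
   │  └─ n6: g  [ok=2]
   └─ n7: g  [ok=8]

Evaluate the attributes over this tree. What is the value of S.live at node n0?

false

1. n1.pre = 26  [26]
2. n1.wid = 13  [13]
3. n2.hot = 14  [terminal]
4. n4.tag = false  [terminal]
5. n5.val = -2  [terminal]
6. n6.ok = 2  [terminal]
7. n3.fin = true  [g.ok > 1]
8. n3.acc = -1  [-1]
9. n3.key = -6  [g.ok - 8]
10. n7.ok = 8  [terminal]
11. n1.sig = -5  [C.wid * -1 + 8]
12. n1.depth = 9  [(if B.fin then C.wid else B.key) - 4]
13. n0.live = false  [C.depth > 9]
14. n0.off = 3  [C.sig * -1 - 2]
15. n0.lab = true  [C.depth > 8]
16. n0.key = false  [false]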